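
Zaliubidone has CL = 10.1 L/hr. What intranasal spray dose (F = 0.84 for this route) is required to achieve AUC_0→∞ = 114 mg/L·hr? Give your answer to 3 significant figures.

Dose = 1370 mg

Dose = CL × AUC_0→∞ / F
     = 10.1 × 114 / 0.84 = 1370.71 mg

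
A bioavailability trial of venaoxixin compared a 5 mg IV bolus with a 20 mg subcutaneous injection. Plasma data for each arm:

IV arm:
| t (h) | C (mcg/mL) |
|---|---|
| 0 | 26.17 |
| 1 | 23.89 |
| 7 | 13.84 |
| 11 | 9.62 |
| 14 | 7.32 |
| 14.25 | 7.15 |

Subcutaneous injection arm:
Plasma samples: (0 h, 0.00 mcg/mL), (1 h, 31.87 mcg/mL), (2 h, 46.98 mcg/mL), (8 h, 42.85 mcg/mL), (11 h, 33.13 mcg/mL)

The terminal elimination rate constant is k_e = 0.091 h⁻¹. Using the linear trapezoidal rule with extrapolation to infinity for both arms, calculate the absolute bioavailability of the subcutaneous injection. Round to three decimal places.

Trapezoidal AUC_0→14.25 (IV):
  [0→1]: (26.17+23.89)/2 × 1 = 25.03
  [1→7]: (23.89+13.84)/2 × 6 = 113.19
  [7→11]: (13.84+9.62)/2 × 4 = 46.92
  [11→14]: (9.62+7.32)/2 × 3 = 25.41
  [14→14.25]: (7.32+7.15)/2 × 0.25 = 1.80875
  Sum = 212.35875 mcg/mL·h
IV tail: 7.15/0.091 = 78.571; AUC_iv,0→∞ = 212.35875 + 78.571 = 290.92975 mcg/mL·h
Trapezoidal AUC_0→11 (subcutaneous injection):
  [0→1]: (0.00+31.87)/2 × 1 = 15.935
  [1→2]: (31.87+46.98)/2 × 1 = 39.425
  [2→8]: (46.98+42.85)/2 × 6 = 269.49
  [8→11]: (42.85+33.13)/2 × 3 = 113.97
  Sum = 438.82 mcg/mL·h
subcutaneous injection tail: 33.13/0.091 = 364.066; AUC_ev,0→∞ = 438.82 + 364.066 = 802.886 mcg/mL·h
F = (AUC_ev/D_ev)/(AUC_iv/D_iv) = (802.886/20)/(290.92975/5) = 40.1443/58.18595 = 0.6899

F = 0.690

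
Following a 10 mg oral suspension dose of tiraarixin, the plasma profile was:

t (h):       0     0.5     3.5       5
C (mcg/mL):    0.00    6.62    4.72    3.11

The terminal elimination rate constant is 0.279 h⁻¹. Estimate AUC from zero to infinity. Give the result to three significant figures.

Trapezoidal AUC_0→5:
  [0→0.5]: (0.00+6.62)/2 × 0.5 = 1.655
  [0.5→3.5]: (6.62+4.72)/2 × 3 = 17.01
  [3.5→5]: (4.72+3.11)/2 × 1.5 = 5.8725
  Sum = 24.5375 mcg/mL·h
Extrapolated tail: C_last / k_e = 3.11 / 0.279 = 11.147
AUC_0→∞ = 24.5375 + 11.147 = 35.6845 mcg/mL·h

AUC = 35.7 mcg/mL·h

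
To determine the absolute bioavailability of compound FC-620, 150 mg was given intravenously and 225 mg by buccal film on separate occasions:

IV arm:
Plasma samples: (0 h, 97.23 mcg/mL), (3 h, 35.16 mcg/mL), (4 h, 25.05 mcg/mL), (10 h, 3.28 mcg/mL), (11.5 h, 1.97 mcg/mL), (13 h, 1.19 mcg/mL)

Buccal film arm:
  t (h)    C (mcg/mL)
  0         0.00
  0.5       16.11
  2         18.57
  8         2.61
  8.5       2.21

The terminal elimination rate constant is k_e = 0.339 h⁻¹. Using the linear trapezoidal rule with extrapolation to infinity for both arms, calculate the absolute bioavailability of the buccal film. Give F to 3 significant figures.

Trapezoidal AUC_0→13 (IV):
  [0→3]: (97.23+35.16)/2 × 3 = 198.585
  [3→4]: (35.16+25.05)/2 × 1 = 30.105
  [4→10]: (25.05+3.28)/2 × 6 = 84.99
  [10→11.5]: (3.28+1.97)/2 × 1.5 = 3.9375
  [11.5→13]: (1.97+1.19)/2 × 1.5 = 2.37
  Sum = 319.9875 mcg/mL·h
IV tail: 1.19/0.339 = 3.510; AUC_iv,0→∞ = 319.9875 + 3.510 = 323.4975 mcg/mL·h
Trapezoidal AUC_0→8.5 (buccal film):
  [0→0.5]: (0.00+16.11)/2 × 0.5 = 4.0275
  [0.5→2]: (16.11+18.57)/2 × 1.5 = 26.01
  [2→8]: (18.57+2.61)/2 × 6 = 63.54
  [8→8.5]: (2.61+2.21)/2 × 0.5 = 1.205
  Sum = 94.7825 mcg/mL·h
buccal film tail: 2.21/0.339 = 6.519; AUC_ev,0→∞ = 94.7825 + 6.519 = 101.3015 mcg/mL·h
F = (AUC_ev/D_ev)/(AUC_iv/D_iv) = (101.3015/225)/(323.4975/150) = 0.450229/2.15665 = 0.2088

F = 0.209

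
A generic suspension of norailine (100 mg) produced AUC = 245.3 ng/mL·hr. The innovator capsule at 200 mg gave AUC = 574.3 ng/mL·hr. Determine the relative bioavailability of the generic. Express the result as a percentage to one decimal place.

F_rel = (AUC_test/D_test) / (AUC_ref/D_ref)
      = (245.3/100) / (574.3/200)
      = 2.453 / 2.8715 = 0.8543 = 85.43%

F_rel = 85.4%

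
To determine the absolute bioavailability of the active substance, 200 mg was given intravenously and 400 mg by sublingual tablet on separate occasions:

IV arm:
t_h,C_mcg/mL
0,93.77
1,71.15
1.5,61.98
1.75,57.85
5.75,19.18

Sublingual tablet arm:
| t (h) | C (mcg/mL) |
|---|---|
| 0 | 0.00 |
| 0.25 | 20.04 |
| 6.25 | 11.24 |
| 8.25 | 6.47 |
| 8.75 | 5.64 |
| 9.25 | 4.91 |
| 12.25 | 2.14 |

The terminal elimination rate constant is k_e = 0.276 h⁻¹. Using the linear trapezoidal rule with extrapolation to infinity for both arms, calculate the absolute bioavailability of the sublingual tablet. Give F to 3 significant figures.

Trapezoidal AUC_0→5.75 (IV):
  [0→1]: (93.77+71.15)/2 × 1 = 82.46
  [1→1.5]: (71.15+61.98)/2 × 0.5 = 33.2825
  [1.5→1.75]: (61.98+57.85)/2 × 0.25 = 14.97875
  [1.75→5.75]: (57.85+19.18)/2 × 4 = 154.06
  Sum = 284.78125 mcg/mL·h
IV tail: 19.18/0.276 = 69.493; AUC_iv,0→∞ = 284.78125 + 69.493 = 354.27425 mcg/mL·h
Trapezoidal AUC_0→12.25 (sublingual tablet):
  [0→0.25]: (0.00+20.04)/2 × 0.25 = 2.505
  [0.25→6.25]: (20.04+11.24)/2 × 6 = 93.84
  [6.25→8.25]: (11.24+6.47)/2 × 2 = 17.71
  [8.25→8.75]: (6.47+5.64)/2 × 0.5 = 3.0275
  [8.75→9.25]: (5.64+4.91)/2 × 0.5 = 2.6375
  [9.25→12.25]: (4.91+2.14)/2 × 3 = 10.575
  Sum = 130.295 mcg/mL·h
sublingual tablet tail: 2.14/0.276 = 7.754; AUC_ev,0→∞ = 130.295 + 7.754 = 138.049 mcg/mL·h
F = (AUC_ev/D_ev)/(AUC_iv/D_iv) = (138.049/400)/(354.27425/200) = 0.3451225/1.77137 = 0.1948

F = 0.195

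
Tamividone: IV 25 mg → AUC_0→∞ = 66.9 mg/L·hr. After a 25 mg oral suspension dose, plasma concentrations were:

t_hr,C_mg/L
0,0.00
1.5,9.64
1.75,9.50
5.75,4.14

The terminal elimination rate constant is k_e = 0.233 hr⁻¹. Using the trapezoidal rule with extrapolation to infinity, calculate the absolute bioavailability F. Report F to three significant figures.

Trapezoidal AUC_0→5.75 (oral suspension):
  [0→1.5]: (0.00+9.64)/2 × 1.5 = 7.23
  [1.5→1.75]: (9.64+9.50)/2 × 0.25 = 2.3925
  [1.75→5.75]: (9.50+4.14)/2 × 4 = 27.28
  Sum = 36.9025 mg/L·hr
Tail: C_last/k_e = 4.14/0.233 = 17.768
AUC_0→∞ (oral suspension) = 36.9025 + 17.768 = 54.6705 mg/L·hr
F = (AUC_ev/D_ev)/(AUC_iv/D_iv) = (54.6705/25)/(66.9/25) = 2.18682/2.676 = 0.8172

F = 0.817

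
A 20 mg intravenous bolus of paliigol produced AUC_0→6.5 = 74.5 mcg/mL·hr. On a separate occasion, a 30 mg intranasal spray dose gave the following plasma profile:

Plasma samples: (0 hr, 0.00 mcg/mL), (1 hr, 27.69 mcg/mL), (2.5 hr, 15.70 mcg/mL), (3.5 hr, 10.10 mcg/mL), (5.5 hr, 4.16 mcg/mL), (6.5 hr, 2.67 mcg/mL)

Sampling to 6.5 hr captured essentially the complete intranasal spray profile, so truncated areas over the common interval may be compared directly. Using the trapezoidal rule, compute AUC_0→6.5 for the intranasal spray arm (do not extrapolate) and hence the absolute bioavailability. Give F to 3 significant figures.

Trapezoidal AUC_0→6.5 (intranasal spray):
  [0→1]: (0.00+27.69)/2 × 1 = 13.845
  [1→2.5]: (27.69+15.70)/2 × 1.5 = 32.5425
  [2.5→3.5]: (15.70+10.10)/2 × 1 = 12.9
  [3.5→5.5]: (10.10+4.16)/2 × 2 = 14.26
  [5.5→6.5]: (4.16+2.67)/2 × 1 = 3.415
  Sum = 76.9625 mcg/mL·hr
F = (AUC_ev/D_ev)/(AUC_iv/D_iv) = (76.9625/30)/(74.5/20) = 2.56542/3.725 = 0.6887

F = 0.689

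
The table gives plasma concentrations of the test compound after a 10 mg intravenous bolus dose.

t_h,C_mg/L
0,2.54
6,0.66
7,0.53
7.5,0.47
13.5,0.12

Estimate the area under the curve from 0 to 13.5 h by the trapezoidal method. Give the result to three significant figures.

AUC = 12.2 mg/L·h

Trapezoidal AUC_0→13.5:
  [0→6]: (2.54+0.66)/2 × 6 = 9.6
  [6→7]: (0.66+0.53)/2 × 1 = 0.595
  [7→7.5]: (0.53+0.47)/2 × 0.5 = 0.25
  [7.5→13.5]: (0.47+0.12)/2 × 6 = 1.77
  Sum = 12.215 mg/L·h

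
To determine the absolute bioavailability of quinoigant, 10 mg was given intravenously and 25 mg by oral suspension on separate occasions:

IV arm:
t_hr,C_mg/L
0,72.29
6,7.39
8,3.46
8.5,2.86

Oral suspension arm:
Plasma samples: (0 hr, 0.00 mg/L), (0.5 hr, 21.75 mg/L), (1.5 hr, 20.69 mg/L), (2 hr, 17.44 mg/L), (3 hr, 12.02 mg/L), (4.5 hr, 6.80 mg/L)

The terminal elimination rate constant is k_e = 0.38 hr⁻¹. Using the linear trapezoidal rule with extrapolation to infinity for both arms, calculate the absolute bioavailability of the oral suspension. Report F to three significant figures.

F = 0.128

Trapezoidal AUC_0→8.5 (IV):
  [0→6]: (72.29+7.39)/2 × 6 = 239.04
  [6→8]: (7.39+3.46)/2 × 2 = 10.85
  [8→8.5]: (3.46+2.86)/2 × 0.5 = 1.58
  Sum = 251.47 mg/L·hr
IV tail: 2.86/0.38 = 7.526; AUC_iv,0→∞ = 251.47 + 7.526 = 258.996 mg/L·hr
Trapezoidal AUC_0→4.5 (oral suspension):
  [0→0.5]: (0.00+21.75)/2 × 0.5 = 5.4375
  [0.5→1.5]: (21.75+20.69)/2 × 1 = 21.22
  [1.5→2]: (20.69+17.44)/2 × 0.5 = 9.5325
  [2→3]: (17.44+12.02)/2 × 1 = 14.73
  [3→4.5]: (12.02+6.80)/2 × 1.5 = 14.115
  Sum = 65.035 mg/L·hr
oral suspension tail: 6.80/0.38 = 17.895; AUC_ev,0→∞ = 65.035 + 17.895 = 82.93 mg/L·hr
F = (AUC_ev/D_ev)/(AUC_iv/D_iv) = (82.93/25)/(258.996/10) = 3.3172/25.8996 = 0.1281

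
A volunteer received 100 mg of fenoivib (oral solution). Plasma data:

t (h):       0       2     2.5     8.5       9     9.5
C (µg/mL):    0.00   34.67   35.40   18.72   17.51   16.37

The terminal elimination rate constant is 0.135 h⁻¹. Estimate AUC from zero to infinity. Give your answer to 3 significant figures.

Trapezoidal AUC_0→9.5:
  [0→2]: (0.00+34.67)/2 × 2 = 34.67
  [2→2.5]: (34.67+35.40)/2 × 0.5 = 17.5175
  [2.5→8.5]: (35.40+18.72)/2 × 6 = 162.36
  [8.5→9]: (18.72+17.51)/2 × 0.5 = 9.0575
  [9→9.5]: (17.51+16.37)/2 × 0.5 = 8.47
  Sum = 232.075 µg/mL·h
Extrapolated tail: C_last / k_e = 16.37 / 0.135 = 121.259
AUC_0→∞ = 232.075 + 121.259 = 353.334 µg/mL·h

AUC = 353 µg/mL·h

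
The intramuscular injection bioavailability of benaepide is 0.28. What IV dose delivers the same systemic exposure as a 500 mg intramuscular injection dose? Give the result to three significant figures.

D_iv = 140 mg

Systemic exposure from an extravascular dose = F × D_ev, so the equivalent IV dose is F × D_ev.
D_iv = F × D_ev = 0.28 × 500 = 140 mg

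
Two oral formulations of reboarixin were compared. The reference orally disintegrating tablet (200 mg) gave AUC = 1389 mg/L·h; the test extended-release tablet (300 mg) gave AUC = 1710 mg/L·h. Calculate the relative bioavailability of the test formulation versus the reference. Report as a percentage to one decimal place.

F_rel = (AUC_test/D_test) / (AUC_ref/D_ref)
      = (1710/300) / (1389/200)
      = 5.7 / 6.945 = 0.8207 = 82.07%

F_rel = 82.1%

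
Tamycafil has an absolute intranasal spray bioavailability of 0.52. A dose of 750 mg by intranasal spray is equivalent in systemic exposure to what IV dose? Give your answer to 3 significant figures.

D_iv = 390 mg

Systemic exposure from an extravascular dose = F × D_ev, so the equivalent IV dose is F × D_ev.
D_iv = F × D_ev = 0.52 × 750 = 390 mg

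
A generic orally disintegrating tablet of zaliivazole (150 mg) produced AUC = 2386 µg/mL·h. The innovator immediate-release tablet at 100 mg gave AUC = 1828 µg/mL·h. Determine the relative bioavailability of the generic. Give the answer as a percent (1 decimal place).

F_rel = 87.0%

F_rel = (AUC_test/D_test) / (AUC_ref/D_ref)
      = (2386/150) / (1828/100)
      = 15.9067 / 18.28 = 0.8702 = 87.02%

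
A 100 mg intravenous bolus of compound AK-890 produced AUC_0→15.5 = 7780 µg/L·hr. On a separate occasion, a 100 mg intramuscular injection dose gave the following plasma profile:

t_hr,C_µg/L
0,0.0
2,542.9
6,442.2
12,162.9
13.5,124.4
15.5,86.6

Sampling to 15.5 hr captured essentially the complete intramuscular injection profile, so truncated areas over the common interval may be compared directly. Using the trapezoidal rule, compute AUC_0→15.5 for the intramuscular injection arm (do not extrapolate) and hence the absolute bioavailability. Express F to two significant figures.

F = 0.61

Trapezoidal AUC_0→15.5 (intramuscular injection):
  [0→2]: (0.0+542.9)/2 × 2 = 542.9
  [2→6]: (542.9+442.2)/2 × 4 = 1970.2
  [6→12]: (442.2+162.9)/2 × 6 = 1815.3
  [12→13.5]: (162.9+124.4)/2 × 1.5 = 215.475
  [13.5→15.5]: (124.4+86.6)/2 × 2 = 211.0
  Sum = 4754.875 µg/L·hr
F = (AUC_ev/D_ev)/(AUC_iv/D_iv) = (4754.875/100)/(7780/100) = 47.54875/77.8 = 0.6112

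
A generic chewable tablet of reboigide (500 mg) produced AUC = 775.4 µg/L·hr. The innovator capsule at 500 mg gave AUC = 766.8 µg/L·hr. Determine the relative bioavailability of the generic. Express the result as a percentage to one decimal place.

F_rel = (AUC_test/D_test) / (AUC_ref/D_ref)
      = (775.4/500) / (766.8/500)
      = 1.5508 / 1.5336 = 1.0112 = 101.12%

F_rel = 101.1%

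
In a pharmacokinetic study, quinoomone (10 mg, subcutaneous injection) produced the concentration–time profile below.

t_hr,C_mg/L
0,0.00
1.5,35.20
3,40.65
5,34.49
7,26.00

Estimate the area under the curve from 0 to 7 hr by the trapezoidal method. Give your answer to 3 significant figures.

Trapezoidal AUC_0→7:
  [0→1.5]: (0.00+35.20)/2 × 1.5 = 26.4
  [1.5→3]: (35.20+40.65)/2 × 1.5 = 56.8875
  [3→5]: (40.65+34.49)/2 × 2 = 75.14
  [5→7]: (34.49+26.00)/2 × 2 = 60.49
  Sum = 218.9175 mg/L·hr

AUC = 219 mg/L·hr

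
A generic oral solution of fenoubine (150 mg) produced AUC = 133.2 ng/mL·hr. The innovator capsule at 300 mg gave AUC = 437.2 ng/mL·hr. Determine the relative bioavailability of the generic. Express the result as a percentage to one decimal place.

F_rel = 60.9%

F_rel = (AUC_test/D_test) / (AUC_ref/D_ref)
      = (133.2/150) / (437.2/300)
      = 0.888 / 1.45733 = 0.6093 = 60.93%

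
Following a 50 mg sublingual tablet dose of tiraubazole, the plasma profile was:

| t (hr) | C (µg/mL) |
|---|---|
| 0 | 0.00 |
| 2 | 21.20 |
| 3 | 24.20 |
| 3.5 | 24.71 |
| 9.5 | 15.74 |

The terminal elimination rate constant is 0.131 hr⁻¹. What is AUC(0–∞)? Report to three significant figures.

AUC = 298 µg/mL·hr

Trapezoidal AUC_0→9.5:
  [0→2]: (0.00+21.20)/2 × 2 = 21.2
  [2→3]: (21.20+24.20)/2 × 1 = 22.7
  [3→3.5]: (24.20+24.71)/2 × 0.5 = 12.2275
  [3.5→9.5]: (24.71+15.74)/2 × 6 = 121.35
  Sum = 177.4775 µg/mL·hr
Extrapolated tail: C_last / k_e = 15.74 / 0.131 = 120.153
AUC_0→∞ = 177.4775 + 120.153 = 297.6305 µg/mL·hr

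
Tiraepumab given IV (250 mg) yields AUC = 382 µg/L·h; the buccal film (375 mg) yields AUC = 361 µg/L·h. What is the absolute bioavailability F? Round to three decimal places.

F = (AUC_ev / D_ev) / (AUC_iv / D_iv)
  = (361/375) / (382/250)
  = 0.962667 / 1.528 = 0.6300

F = 0.630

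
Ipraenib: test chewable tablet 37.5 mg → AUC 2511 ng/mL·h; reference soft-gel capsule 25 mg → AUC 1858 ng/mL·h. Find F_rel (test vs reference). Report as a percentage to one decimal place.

F_rel = (AUC_test/D_test) / (AUC_ref/D_ref)
      = (2511/37.5) / (1858/25)
      = 66.96 / 74.32 = 0.9010 = 90.10%

F_rel = 90.1%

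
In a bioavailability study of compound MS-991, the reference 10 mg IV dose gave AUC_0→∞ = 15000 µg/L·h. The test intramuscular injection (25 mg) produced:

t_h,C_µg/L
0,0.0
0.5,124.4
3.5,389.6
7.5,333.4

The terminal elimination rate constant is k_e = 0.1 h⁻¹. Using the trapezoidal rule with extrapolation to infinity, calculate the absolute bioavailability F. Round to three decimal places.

F = 0.149

Trapezoidal AUC_0→7.5 (intramuscular injection):
  [0→0.5]: (0.0+124.4)/2 × 0.5 = 31.1
  [0.5→3.5]: (124.4+389.6)/2 × 3 = 771.0
  [3.5→7.5]: (389.6+333.4)/2 × 4 = 1446.0
  Sum = 2248.1 µg/L·h
Tail: C_last/k_e = 333.4/0.1 = 3334.000
AUC_0→∞ (intramuscular injection) = 2248.1 + 3334.000 = 5582.1 µg/L·h
F = (AUC_ev/D_ev)/(AUC_iv/D_iv) = (5582.1/25)/(15000/10) = 223.284/1500 = 0.1489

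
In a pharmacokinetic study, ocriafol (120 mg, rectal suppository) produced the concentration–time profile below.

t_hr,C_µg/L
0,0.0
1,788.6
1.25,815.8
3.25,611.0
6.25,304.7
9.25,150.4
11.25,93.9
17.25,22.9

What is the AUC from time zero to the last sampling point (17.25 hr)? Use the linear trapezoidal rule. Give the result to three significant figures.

Trapezoidal AUC_0→17.25:
  [0→1]: (0.0+788.6)/2 × 1 = 394.3
  [1→1.25]: (788.6+815.8)/2 × 0.25 = 200.55
  [1.25→3.25]: (815.8+611.0)/2 × 2 = 1426.8
  [3.25→6.25]: (611.0+304.7)/2 × 3 = 1373.55
  [6.25→9.25]: (304.7+150.4)/2 × 3 = 682.65
  [9.25→11.25]: (150.4+93.9)/2 × 2 = 244.3
  [11.25→17.25]: (93.9+22.9)/2 × 6 = 350.4
  Sum = 4672.55 µg/L·hr

AUC = 4670 µg/L·hr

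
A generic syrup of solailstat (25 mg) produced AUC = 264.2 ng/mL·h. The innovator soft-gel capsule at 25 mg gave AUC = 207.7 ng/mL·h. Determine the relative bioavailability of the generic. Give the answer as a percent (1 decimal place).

F_rel = 127.2%

F_rel = (AUC_test/D_test) / (AUC_ref/D_ref)
      = (264.2/25) / (207.7/25)
      = 10.568 / 8.308 = 1.2720 = 127.20%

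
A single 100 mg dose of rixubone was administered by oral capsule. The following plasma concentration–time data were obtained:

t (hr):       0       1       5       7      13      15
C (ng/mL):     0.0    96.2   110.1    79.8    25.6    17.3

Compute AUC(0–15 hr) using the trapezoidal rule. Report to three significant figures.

AUC = 1010 ng/mL·hr

Trapezoidal AUC_0→15:
  [0→1]: (0.0+96.2)/2 × 1 = 48.1
  [1→5]: (96.2+110.1)/2 × 4 = 412.6
  [5→7]: (110.1+79.8)/2 × 2 = 189.9
  [7→13]: (79.8+25.6)/2 × 6 = 316.2
  [13→15]: (25.6+17.3)/2 × 2 = 42.9
  Sum = 1009.7 ng/mL·hr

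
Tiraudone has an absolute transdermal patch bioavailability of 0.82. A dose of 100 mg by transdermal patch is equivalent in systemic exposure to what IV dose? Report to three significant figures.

Systemic exposure from an extravascular dose = F × D_ev, so the equivalent IV dose is F × D_ev.
D_iv = F × D_ev = 0.82 × 100 = 82 mg

D_iv = 82.0 mg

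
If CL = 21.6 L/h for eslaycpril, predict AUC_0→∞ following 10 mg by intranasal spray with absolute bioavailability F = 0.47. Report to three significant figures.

AUC = 0.218 mg/L·h

AUC_0→∞ = F × Dose / CL
        = 0.47 × 10 / 21.6 = 0.217593 mg/L·h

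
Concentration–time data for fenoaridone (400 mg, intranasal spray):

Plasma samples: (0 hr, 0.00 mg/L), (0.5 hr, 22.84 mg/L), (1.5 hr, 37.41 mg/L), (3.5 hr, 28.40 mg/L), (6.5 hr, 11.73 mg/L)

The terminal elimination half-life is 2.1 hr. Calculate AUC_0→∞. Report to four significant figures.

AUC = 197.4 mg/L·hr

Trapezoidal AUC_0→6.5:
  [0→0.5]: (0.00+22.84)/2 × 0.5 = 5.71
  [0.5→1.5]: (22.84+37.41)/2 × 1 = 30.125
  [1.5→3.5]: (37.41+28.40)/2 × 2 = 65.81
  [3.5→6.5]: (28.40+11.73)/2 × 3 = 60.195
  Sum = 161.84 mg/L·hr
k_e = ln2 / t½ = 0.693147 / 2.1 = 0.3301 hr^-1
Extrapolated tail: C_last / k_e = 11.73 / 0.3301 = 35.535
AUC_0→∞ = 161.84 + 35.535 = 197.375 mg/L·hr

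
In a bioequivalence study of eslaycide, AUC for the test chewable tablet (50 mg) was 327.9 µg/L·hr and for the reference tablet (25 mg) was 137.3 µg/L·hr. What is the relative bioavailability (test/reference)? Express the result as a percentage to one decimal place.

F_rel = (AUC_test/D_test) / (AUC_ref/D_ref)
      = (327.9/50) / (137.3/25)
      = 6.558 / 5.492 = 1.1941 = 119.41%

F_rel = 119.4%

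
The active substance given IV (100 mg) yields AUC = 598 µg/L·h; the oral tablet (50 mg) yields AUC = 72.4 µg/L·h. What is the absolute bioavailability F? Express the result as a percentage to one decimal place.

F = 24.2%

F = (AUC_ev / D_ev) / (AUC_iv / D_iv)
  = (72.4/50) / (598/100)
  = 1.448 / 5.98 = 0.2421
  = 24.21%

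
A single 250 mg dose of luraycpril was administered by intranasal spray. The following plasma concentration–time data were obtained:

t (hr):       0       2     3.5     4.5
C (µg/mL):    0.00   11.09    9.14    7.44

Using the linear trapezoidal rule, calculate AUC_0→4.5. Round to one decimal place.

Trapezoidal AUC_0→4.5:
  [0→2]: (0.00+11.09)/2 × 2 = 11.09
  [2→3.5]: (11.09+9.14)/2 × 1.5 = 15.1725
  [3.5→4.5]: (9.14+7.44)/2 × 1 = 8.29
  Sum = 34.5525 µg/mL·hr

AUC = 34.6 µg/mL·hr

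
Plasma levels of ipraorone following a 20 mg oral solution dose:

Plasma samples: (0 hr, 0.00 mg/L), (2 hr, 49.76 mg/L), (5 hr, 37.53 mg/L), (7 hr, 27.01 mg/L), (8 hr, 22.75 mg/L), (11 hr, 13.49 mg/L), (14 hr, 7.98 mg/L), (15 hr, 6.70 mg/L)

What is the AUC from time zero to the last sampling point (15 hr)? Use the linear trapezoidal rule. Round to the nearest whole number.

Trapezoidal AUC_0→15:
  [0→2]: (0.00+49.76)/2 × 2 = 49.76
  [2→5]: (49.76+37.53)/2 × 3 = 130.935
  [5→7]: (37.53+27.01)/2 × 2 = 64.54
  [7→8]: (27.01+22.75)/2 × 1 = 24.88
  [8→11]: (22.75+13.49)/2 × 3 = 54.36
  [11→14]: (13.49+7.98)/2 × 3 = 32.205
  [14→15]: (7.98+6.70)/2 × 1 = 7.34
  Sum = 364.02 mg/L·hr

AUC = 364 mg/L·hr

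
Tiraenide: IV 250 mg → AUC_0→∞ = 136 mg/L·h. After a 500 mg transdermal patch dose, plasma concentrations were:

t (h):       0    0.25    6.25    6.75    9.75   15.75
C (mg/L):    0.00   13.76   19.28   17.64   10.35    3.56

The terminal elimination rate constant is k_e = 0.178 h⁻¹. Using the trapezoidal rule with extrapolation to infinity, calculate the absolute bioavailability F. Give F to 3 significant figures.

F = 0.786

Trapezoidal AUC_0→15.75 (transdermal patch):
  [0→0.25]: (0.00+13.76)/2 × 0.25 = 1.72
  [0.25→6.25]: (13.76+19.28)/2 × 6 = 99.12
  [6.25→6.75]: (19.28+17.64)/2 × 0.5 = 9.23
  [6.75→9.75]: (17.64+10.35)/2 × 3 = 41.985
  [9.75→15.75]: (10.35+3.56)/2 × 6 = 41.73
  Sum = 193.785 mg/L·h
Tail: C_last/k_e = 3.56/0.178 = 20.000
AUC_0→∞ (transdermal patch) = 193.785 + 20.000 = 213.785 mg/L·h
F = (AUC_ev/D_ev)/(AUC_iv/D_iv) = (213.785/500)/(136/250) = 0.42757/0.544 = 0.7860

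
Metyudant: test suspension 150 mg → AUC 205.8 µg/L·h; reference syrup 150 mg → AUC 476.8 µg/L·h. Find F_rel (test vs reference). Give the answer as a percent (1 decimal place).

F_rel = 43.2%

F_rel = (AUC_test/D_test) / (AUC_ref/D_ref)
      = (205.8/150) / (476.8/150)
      = 1.372 / 3.17867 = 0.4316 = 43.16%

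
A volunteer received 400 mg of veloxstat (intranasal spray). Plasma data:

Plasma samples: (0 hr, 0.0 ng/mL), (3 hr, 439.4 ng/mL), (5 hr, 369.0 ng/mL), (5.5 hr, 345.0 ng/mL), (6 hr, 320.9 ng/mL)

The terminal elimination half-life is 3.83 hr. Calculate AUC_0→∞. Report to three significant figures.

Trapezoidal AUC_0→6:
  [0→3]: (0.0+439.4)/2 × 3 = 659.1
  [3→5]: (439.4+369.0)/2 × 2 = 808.4
  [5→5.5]: (369.0+345.0)/2 × 0.5 = 178.5
  [5.5→6]: (345.0+320.9)/2 × 0.5 = 166.475
  Sum = 1812.475 ng/mL·hr
k_e = ln2 / t½ = 0.693147 / 3.83 = 0.1810 hr^-1
Extrapolated tail: C_last / k_e = 320.9 / 0.181 = 1772.928
AUC_0→∞ = 1812.475 + 1772.928 = 3585.403 ng/mL·hr

AUC = 3590 ng/mL·hr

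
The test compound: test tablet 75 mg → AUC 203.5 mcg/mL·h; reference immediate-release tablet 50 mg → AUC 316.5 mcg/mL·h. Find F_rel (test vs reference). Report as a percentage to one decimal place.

F_rel = 42.9%

F_rel = (AUC_test/D_test) / (AUC_ref/D_ref)
      = (203.5/75) / (316.5/50)
      = 2.71333 / 6.33 = 0.4286 = 42.86%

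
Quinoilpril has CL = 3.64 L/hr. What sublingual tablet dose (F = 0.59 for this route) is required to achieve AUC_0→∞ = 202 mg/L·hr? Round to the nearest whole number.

Dose = 1246 mg

Dose = CL × AUC_0→∞ / F
     = 3.64 × 202 / 0.59 = 1246.24 mg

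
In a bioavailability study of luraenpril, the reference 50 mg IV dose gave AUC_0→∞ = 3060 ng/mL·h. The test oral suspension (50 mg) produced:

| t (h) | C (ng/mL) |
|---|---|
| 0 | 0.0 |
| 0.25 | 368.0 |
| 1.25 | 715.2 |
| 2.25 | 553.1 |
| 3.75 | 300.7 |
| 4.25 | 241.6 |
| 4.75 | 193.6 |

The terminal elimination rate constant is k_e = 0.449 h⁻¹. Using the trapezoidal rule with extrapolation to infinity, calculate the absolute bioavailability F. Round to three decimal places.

Trapezoidal AUC_0→4.75 (oral suspension):
  [0→0.25]: (0.0+368.0)/2 × 0.25 = 46.0
  [0.25→1.25]: (368.0+715.2)/2 × 1 = 541.6
  [1.25→2.25]: (715.2+553.1)/2 × 1 = 634.15
  [2.25→3.75]: (553.1+300.7)/2 × 1.5 = 640.35
  [3.75→4.25]: (300.7+241.6)/2 × 0.5 = 135.575
  [4.25→4.75]: (241.6+193.6)/2 × 0.5 = 108.8
  Sum = 2106.475 ng/mL·h
Tail: C_last/k_e = 193.6/0.449 = 431.180
AUC_0→∞ (oral suspension) = 2106.475 + 431.180 = 2537.655 ng/mL·h
F = (AUC_ev/D_ev)/(AUC_iv/D_iv) = (2537.655/50)/(3060/50) = 50.7531/61.2 = 0.8293

F = 0.829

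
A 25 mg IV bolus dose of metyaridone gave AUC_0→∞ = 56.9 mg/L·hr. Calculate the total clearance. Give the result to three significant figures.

CL = 0.439 L/hr

CL = Dose_iv / AUC_0→∞
   = 25 / 56.9 = 0.439367 L/hr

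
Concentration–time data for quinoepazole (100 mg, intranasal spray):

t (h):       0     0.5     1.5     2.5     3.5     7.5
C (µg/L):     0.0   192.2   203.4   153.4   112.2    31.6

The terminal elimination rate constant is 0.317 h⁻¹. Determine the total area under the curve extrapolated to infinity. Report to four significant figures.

AUC = 944.3 µg/L·h

Trapezoidal AUC_0→7.5:
  [0→0.5]: (0.0+192.2)/2 × 0.5 = 48.05
  [0.5→1.5]: (192.2+203.4)/2 × 1 = 197.8
  [1.5→2.5]: (203.4+153.4)/2 × 1 = 178.4
  [2.5→3.5]: (153.4+112.2)/2 × 1 = 132.8
  [3.5→7.5]: (112.2+31.6)/2 × 4 = 287.6
  Sum = 844.65 µg/L·h
Extrapolated tail: C_last / k_e = 31.6 / 0.317 = 99.685
AUC_0→∞ = 844.65 + 99.685 = 944.335 µg/L·h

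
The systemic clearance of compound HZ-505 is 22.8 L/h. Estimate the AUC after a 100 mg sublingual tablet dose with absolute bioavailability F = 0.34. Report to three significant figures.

AUC_0→∞ = F × Dose / CL
        = 0.34 × 100 / 22.8 = 1.49123 mg/L·h

AUC = 1.49 mg/L·h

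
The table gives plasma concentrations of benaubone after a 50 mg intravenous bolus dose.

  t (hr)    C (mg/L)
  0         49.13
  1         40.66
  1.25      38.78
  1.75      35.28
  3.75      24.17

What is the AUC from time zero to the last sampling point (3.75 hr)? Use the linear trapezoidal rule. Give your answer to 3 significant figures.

Trapezoidal AUC_0→3.75:
  [0→1]: (49.13+40.66)/2 × 1 = 44.895
  [1→1.25]: (40.66+38.78)/2 × 0.25 = 9.93
  [1.25→1.75]: (38.78+35.28)/2 × 0.5 = 18.515
  [1.75→3.75]: (35.28+24.17)/2 × 2 = 59.45
  Sum = 132.79 mg/L·hr

AUC = 133 mg/L·hr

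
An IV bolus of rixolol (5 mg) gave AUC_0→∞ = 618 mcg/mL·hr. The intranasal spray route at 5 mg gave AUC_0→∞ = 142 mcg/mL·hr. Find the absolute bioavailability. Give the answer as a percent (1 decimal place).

F = (AUC_ev / D_ev) / (AUC_iv / D_iv)
  = (142/5) / (618/5)
  = 28.4 / 123.6 = 0.2298
  = 22.98%

F = 23.0%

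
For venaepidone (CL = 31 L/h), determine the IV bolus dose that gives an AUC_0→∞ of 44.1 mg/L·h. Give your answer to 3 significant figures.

Dose_iv = CL × AUC_0→∞
     = 31 × 44.1 = 1367.1 mg

Dose = 1370 mg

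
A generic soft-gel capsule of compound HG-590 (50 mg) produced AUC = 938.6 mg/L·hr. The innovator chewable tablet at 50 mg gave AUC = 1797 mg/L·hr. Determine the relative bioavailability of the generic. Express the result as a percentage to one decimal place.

F_rel = (AUC_test/D_test) / (AUC_ref/D_ref)
      = (938.6/50) / (1797/50)
      = 18.772 / 35.94 = 0.5223 = 52.23%

F_rel = 52.2%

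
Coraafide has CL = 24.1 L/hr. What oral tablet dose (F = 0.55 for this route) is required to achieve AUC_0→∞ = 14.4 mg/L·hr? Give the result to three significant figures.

Dose = CL × AUC_0→∞ / F
     = 24.1 × 14.4 / 0.55 = 630.982 mg

Dose = 631 mg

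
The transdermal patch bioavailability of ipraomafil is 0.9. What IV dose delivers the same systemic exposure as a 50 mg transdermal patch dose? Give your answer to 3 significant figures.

D_iv = 45.0 mg

Systemic exposure from an extravascular dose = F × D_ev, so the equivalent IV dose is F × D_ev.
D_iv = F × D_ev = 0.9 × 50 = 45 mg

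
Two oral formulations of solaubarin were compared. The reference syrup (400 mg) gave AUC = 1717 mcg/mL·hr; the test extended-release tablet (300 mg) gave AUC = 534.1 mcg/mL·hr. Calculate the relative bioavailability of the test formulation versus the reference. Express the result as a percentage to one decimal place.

F_rel = (AUC_test/D_test) / (AUC_ref/D_ref)
      = (534.1/300) / (1717/400)
      = 1.78033 / 4.2925 = 0.4148 = 41.48%

F_rel = 41.5%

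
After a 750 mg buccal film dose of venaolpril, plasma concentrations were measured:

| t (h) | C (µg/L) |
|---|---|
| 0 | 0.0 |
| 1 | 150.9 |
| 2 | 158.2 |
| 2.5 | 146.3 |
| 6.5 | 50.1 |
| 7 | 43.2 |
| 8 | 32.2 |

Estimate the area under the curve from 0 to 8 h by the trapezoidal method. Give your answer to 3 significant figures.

AUC = 760 µg/L·h

Trapezoidal AUC_0→8:
  [0→1]: (0.0+150.9)/2 × 1 = 75.45
  [1→2]: (150.9+158.2)/2 × 1 = 154.55
  [2→2.5]: (158.2+146.3)/2 × 0.5 = 76.125
  [2.5→6.5]: (146.3+50.1)/2 × 4 = 392.8
  [6.5→7]: (50.1+43.2)/2 × 0.5 = 23.325
  [7→8]: (43.2+32.2)/2 × 1 = 37.7
  Sum = 759.95 µg/L·h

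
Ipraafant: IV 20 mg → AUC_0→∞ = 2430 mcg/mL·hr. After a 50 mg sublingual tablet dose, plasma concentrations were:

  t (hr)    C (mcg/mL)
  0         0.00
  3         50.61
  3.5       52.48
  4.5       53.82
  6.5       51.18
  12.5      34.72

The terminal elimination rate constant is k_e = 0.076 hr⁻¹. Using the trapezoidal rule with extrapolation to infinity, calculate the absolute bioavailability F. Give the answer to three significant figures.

Trapezoidal AUC_0→12.5 (sublingual tablet):
  [0→3]: (0.00+50.61)/2 × 3 = 75.915
  [3→3.5]: (50.61+52.48)/2 × 0.5 = 25.7725
  [3.5→4.5]: (52.48+53.82)/2 × 1 = 53.15
  [4.5→6.5]: (53.82+51.18)/2 × 2 = 105.0
  [6.5→12.5]: (51.18+34.72)/2 × 6 = 257.7
  Sum = 517.5375 mcg/mL·hr
Tail: C_last/k_e = 34.72/0.076 = 456.842
AUC_0→∞ (sublingual tablet) = 517.5375 + 456.842 = 974.3795 mcg/mL·hr
F = (AUC_ev/D_ev)/(AUC_iv/D_iv) = (974.3795/50)/(2430/20) = 19.48759/121.5 = 0.1604

F = 0.160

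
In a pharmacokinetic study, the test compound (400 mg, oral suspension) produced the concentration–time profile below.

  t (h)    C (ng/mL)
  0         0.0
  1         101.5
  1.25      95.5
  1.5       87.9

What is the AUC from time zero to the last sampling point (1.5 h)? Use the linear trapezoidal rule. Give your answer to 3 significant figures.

Trapezoidal AUC_0→1.5:
  [0→1]: (0.0+101.5)/2 × 1 = 50.75
  [1→1.25]: (101.5+95.5)/2 × 0.25 = 24.625
  [1.25→1.5]: (95.5+87.9)/2 × 0.25 = 22.925
  Sum = 98.3 ng/mL·h

AUC = 98.3 ng/mL·h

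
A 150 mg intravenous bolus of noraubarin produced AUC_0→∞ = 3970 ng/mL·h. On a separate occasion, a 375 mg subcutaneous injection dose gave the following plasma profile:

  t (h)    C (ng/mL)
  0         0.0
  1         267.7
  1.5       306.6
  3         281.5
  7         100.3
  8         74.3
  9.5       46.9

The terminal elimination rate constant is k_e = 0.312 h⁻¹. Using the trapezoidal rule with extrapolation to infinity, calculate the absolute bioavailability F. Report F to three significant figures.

F = 0.182

Trapezoidal AUC_0→9.5 (subcutaneous injection):
  [0→1]: (0.0+267.7)/2 × 1 = 133.85
  [1→1.5]: (267.7+306.6)/2 × 0.5 = 143.575
  [1.5→3]: (306.6+281.5)/2 × 1.5 = 441.075
  [3→7]: (281.5+100.3)/2 × 4 = 763.6
  [7→8]: (100.3+74.3)/2 × 1 = 87.3
  [8→9.5]: (74.3+46.9)/2 × 1.5 = 90.9
  Sum = 1660.3 ng/mL·h
Tail: C_last/k_e = 46.9/0.312 = 150.321
AUC_0→∞ (subcutaneous injection) = 1660.3 + 150.321 = 1810.621 ng/mL·h
F = (AUC_ev/D_ev)/(AUC_iv/D_iv) = (1810.621/375)/(3970/150) = 4.82832/26.4667 = 0.1824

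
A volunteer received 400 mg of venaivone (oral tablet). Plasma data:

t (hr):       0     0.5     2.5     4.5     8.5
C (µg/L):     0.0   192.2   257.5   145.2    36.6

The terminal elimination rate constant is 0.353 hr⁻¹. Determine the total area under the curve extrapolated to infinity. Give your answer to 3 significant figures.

Trapezoidal AUC_0→8.5:
  [0→0.5]: (0.0+192.2)/2 × 0.5 = 48.05
  [0.5→2.5]: (192.2+257.5)/2 × 2 = 449.7
  [2.5→4.5]: (257.5+145.2)/2 × 2 = 402.7
  [4.5→8.5]: (145.2+36.6)/2 × 4 = 363.6
  Sum = 1264.05 µg/L·hr
Extrapolated tail: C_last / k_e = 36.6 / 0.353 = 103.683
AUC_0→∞ = 1264.05 + 103.683 = 1367.733 µg/L·hr

AUC = 1370 µg/L·hr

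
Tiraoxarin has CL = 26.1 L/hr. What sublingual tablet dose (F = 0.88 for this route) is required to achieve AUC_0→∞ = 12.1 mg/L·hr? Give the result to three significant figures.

Dose = CL × AUC_0→∞ / F
     = 26.1 × 12.1 / 0.88 = 358.875 mg

Dose = 359 mg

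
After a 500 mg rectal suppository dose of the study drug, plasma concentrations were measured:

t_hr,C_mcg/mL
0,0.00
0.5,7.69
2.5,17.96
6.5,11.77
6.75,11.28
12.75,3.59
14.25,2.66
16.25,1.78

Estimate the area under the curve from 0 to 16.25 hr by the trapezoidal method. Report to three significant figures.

Trapezoidal AUC_0→16.25:
  [0→0.5]: (0.00+7.69)/2 × 0.5 = 1.9225
  [0.5→2.5]: (7.69+17.96)/2 × 2 = 25.65
  [2.5→6.5]: (17.96+11.77)/2 × 4 = 59.46
  [6.5→6.75]: (11.77+11.28)/2 × 0.25 = 2.88125
  [6.75→12.75]: (11.28+3.59)/2 × 6 = 44.61
  [12.75→14.25]: (3.59+2.66)/2 × 1.5 = 4.6875
  [14.25→16.25]: (2.66+1.78)/2 × 2 = 4.44
  Sum = 143.65125 mcg/mL·hr

AUC = 144 mcg/mL·hr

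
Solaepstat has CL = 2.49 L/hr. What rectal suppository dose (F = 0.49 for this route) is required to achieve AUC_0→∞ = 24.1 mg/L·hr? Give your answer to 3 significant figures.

Dose = 122 mg

Dose = CL × AUC_0→∞ / F
     = 2.49 × 24.1 / 0.49 = 122.467 mg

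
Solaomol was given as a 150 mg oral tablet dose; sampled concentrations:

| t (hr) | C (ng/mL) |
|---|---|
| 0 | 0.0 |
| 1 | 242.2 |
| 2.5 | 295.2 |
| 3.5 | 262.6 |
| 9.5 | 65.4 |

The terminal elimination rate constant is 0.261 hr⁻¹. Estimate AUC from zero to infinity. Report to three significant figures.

Trapezoidal AUC_0→9.5:
  [0→1]: (0.0+242.2)/2 × 1 = 121.1
  [1→2.5]: (242.2+295.2)/2 × 1.5 = 403.05
  [2.5→3.5]: (295.2+262.6)/2 × 1 = 278.9
  [3.5→9.5]: (262.6+65.4)/2 × 6 = 984.0
  Sum = 1787.05 ng/mL·hr
Extrapolated tail: C_last / k_e = 65.4 / 0.261 = 250.575
AUC_0→∞ = 1787.05 + 250.575 = 2037.625 ng/mL·hr

AUC = 2040 ng/mL·hr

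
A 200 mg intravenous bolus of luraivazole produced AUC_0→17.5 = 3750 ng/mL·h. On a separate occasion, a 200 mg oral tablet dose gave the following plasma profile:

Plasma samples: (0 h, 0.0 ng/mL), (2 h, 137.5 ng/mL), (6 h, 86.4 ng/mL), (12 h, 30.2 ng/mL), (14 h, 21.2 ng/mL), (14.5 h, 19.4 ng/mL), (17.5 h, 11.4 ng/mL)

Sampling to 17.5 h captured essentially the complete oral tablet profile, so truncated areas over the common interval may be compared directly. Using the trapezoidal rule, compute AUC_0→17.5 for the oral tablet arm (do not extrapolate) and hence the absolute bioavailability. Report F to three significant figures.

Trapezoidal AUC_0→17.5 (oral tablet):
  [0→2]: (0.0+137.5)/2 × 2 = 137.5
  [2→6]: (137.5+86.4)/2 × 4 = 447.8
  [6→12]: (86.4+30.2)/2 × 6 = 349.8
  [12→14]: (30.2+21.2)/2 × 2 = 51.4
  [14→14.5]: (21.2+19.4)/2 × 0.5 = 10.15
  [14.5→17.5]: (19.4+11.4)/2 × 3 = 46.2
  Sum = 1042.85 ng/mL·h
F = (AUC_ev/D_ev)/(AUC_iv/D_iv) = (1042.85/200)/(3750/200) = 5.21425/18.75 = 0.2781

F = 0.278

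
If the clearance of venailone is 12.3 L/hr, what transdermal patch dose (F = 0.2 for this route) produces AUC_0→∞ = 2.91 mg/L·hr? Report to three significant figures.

Dose = CL × AUC_0→∞ / F
     = 12.3 × 2.91 / 0.2 = 178.965 mg

Dose = 179 mg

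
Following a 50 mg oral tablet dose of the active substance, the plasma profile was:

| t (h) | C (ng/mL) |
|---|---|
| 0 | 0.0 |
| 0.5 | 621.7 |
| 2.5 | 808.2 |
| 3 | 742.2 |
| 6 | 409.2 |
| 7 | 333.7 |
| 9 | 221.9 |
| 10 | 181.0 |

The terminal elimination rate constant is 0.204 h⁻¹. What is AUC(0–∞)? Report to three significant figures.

AUC = 5720 ng/mL·h

Trapezoidal AUC_0→10:
  [0→0.5]: (0.0+621.7)/2 × 0.5 = 155.425
  [0.5→2.5]: (621.7+808.2)/2 × 2 = 1429.9
  [2.5→3]: (808.2+742.2)/2 × 0.5 = 387.6
  [3→6]: (742.2+409.2)/2 × 3 = 1727.1
  [6→7]: (409.2+333.7)/2 × 1 = 371.45
  [7→9]: (333.7+221.9)/2 × 2 = 555.6
  [9→10]: (221.9+181.0)/2 × 1 = 201.45
  Sum = 4828.525 ng/mL·h
Extrapolated tail: C_last / k_e = 181.0 / 0.204 = 887.255
AUC_0→∞ = 4828.525 + 887.255 = 5715.78 ng/mL·h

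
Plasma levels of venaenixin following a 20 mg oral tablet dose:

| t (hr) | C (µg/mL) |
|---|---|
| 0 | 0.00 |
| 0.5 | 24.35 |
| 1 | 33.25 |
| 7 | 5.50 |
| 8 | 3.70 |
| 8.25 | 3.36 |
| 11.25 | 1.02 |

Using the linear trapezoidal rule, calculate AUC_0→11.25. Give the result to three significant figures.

AUC = 149 µg/mL·hr

Trapezoidal AUC_0→11.25:
  [0→0.5]: (0.00+24.35)/2 × 0.5 = 6.0875
  [0.5→1]: (24.35+33.25)/2 × 0.5 = 14.4
  [1→7]: (33.25+5.50)/2 × 6 = 116.25
  [7→8]: (5.50+3.70)/2 × 1 = 4.6
  [8→8.25]: (3.70+3.36)/2 × 0.25 = 0.8825
  [8.25→11.25]: (3.36+1.02)/2 × 3 = 6.57
  Sum = 148.79 µg/mL·hr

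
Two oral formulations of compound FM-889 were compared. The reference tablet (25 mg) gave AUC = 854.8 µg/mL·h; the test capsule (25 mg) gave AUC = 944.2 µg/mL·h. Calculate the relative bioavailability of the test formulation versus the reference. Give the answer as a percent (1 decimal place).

F_rel = 110.5%

F_rel = (AUC_test/D_test) / (AUC_ref/D_ref)
      = (944.2/25) / (854.8/25)
      = 37.768 / 34.192 = 1.1046 = 110.46%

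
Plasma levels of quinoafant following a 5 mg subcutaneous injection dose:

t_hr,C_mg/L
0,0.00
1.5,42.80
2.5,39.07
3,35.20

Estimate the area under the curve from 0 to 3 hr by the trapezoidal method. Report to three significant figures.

Trapezoidal AUC_0→3:
  [0→1.5]: (0.00+42.80)/2 × 1.5 = 32.1
  [1.5→2.5]: (42.80+39.07)/2 × 1 = 40.935
  [2.5→3]: (39.07+35.20)/2 × 0.5 = 18.5675
  Sum = 91.6025 mg/L·hr

AUC = 91.6 mg/L·hr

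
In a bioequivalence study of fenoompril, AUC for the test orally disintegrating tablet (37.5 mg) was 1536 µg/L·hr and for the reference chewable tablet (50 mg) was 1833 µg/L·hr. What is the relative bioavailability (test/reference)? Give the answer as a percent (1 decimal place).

F_rel = (AUC_test/D_test) / (AUC_ref/D_ref)
      = (1536/37.5) / (1833/50)
      = 40.96 / 36.66 = 1.1173 = 111.73%

F_rel = 111.7%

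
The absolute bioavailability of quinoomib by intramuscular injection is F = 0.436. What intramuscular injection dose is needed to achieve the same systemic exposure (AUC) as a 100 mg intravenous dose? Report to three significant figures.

For equal systemic exposure: F × D_ev = D_iv
D_ev = D_iv / F = 100 / 0.436 = 229.358 mg

D_intramuscular = 229 mg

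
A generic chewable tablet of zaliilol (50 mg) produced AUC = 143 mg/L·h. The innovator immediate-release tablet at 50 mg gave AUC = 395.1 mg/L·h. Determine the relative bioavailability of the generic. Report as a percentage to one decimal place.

F_rel = 36.2%

F_rel = (AUC_test/D_test) / (AUC_ref/D_ref)
      = (143/50) / (395.1/50)
      = 2.86 / 7.902 = 0.3619 = 36.19%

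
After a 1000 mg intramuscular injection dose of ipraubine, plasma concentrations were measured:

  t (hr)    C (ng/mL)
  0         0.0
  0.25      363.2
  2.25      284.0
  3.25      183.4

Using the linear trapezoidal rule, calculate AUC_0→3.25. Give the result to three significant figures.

Trapezoidal AUC_0→3.25:
  [0→0.25]: (0.0+363.2)/2 × 0.25 = 45.4
  [0.25→2.25]: (363.2+284.0)/2 × 2 = 647.2
  [2.25→3.25]: (284.0+183.4)/2 × 1 = 233.7
  Sum = 926.3 ng/mL·hr

AUC = 926 ng/mL·hr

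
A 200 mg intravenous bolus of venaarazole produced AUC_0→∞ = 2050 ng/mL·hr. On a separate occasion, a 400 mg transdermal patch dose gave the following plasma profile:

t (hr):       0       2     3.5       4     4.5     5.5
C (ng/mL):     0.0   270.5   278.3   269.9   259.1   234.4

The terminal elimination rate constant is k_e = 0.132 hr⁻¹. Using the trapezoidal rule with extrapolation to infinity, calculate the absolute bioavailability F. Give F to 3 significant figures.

F = 0.725

Trapezoidal AUC_0→5.5 (transdermal patch):
  [0→2]: (0.0+270.5)/2 × 2 = 270.5
  [2→3.5]: (270.5+278.3)/2 × 1.5 = 411.6
  [3.5→4]: (278.3+269.9)/2 × 0.5 = 137.05
  [4→4.5]: (269.9+259.1)/2 × 0.5 = 132.25
  [4.5→5.5]: (259.1+234.4)/2 × 1 = 246.75
  Sum = 1198.15 ng/mL·hr
Tail: C_last/k_e = 234.4/0.132 = 1775.758
AUC_0→∞ (transdermal patch) = 1198.15 + 1775.758 = 2973.908 ng/mL·hr
F = (AUC_ev/D_ev)/(AUC_iv/D_iv) = (2973.908/400)/(2050/200) = 7.43477/10.25 = 0.7253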